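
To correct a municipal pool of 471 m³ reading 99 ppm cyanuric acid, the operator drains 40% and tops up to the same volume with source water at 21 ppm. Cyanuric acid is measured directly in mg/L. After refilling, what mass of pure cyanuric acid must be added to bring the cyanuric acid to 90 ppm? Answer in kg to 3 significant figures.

Volume: 471 m³ = 471,000 L.
After draining 40% and refilling: 99 × 0.60 + 21 × 0.40 = 67.8 ppm.
Deficit to target: 90 − 67.8 = 22.2 mg/L.
Mass: 22.2 mg/L × 471,000 L = 10,460 g cyanuric acid.

10.5 kg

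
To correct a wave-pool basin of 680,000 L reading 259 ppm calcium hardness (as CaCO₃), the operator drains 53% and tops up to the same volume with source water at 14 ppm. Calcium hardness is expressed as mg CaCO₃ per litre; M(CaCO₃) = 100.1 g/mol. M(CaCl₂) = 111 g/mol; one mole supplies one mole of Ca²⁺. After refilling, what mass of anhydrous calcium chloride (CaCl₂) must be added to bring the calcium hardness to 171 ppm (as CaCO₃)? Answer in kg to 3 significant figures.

After draining 53% and refilling: 259 × 0.47 + 14 × 0.53 = 129.15 ppm.
Deficit to target: 171 − 129.15 = 41.85 mg/L.
As CaCO₃: 41.85 mg/L × 680,000 L = 28,460 g; ÷ 100.1 = 284.3 mol Ca²⁺.
Mass: 284.3 × 111 = 31,560 g.

31.6 kg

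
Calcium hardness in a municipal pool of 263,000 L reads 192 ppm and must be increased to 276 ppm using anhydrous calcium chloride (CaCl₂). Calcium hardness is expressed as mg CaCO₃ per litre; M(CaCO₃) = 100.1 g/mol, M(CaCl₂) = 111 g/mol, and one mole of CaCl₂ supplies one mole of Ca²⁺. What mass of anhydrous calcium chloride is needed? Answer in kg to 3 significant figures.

24.5 kg

Hardness to add: (276 − 192) = 84 mg/L as CaCO₃ × 263,000 L = 22,090 g as CaCO₃.
Moles of Ca²⁺ (1 mol Ca²⁺ ≡ 1 mol CaCO₃): 22,090 / 100.1 g/mol = 220.7 mol.
Mass of CaCl₂: 220.7 × 111 = 24,500 g.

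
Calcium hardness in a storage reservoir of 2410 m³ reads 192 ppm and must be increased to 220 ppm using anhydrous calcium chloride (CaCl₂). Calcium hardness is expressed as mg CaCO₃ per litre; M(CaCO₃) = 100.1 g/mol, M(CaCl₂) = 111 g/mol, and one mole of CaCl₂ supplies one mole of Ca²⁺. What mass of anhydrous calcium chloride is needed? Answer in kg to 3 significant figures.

74.8 kg

Volume: 2410 m³ = 2,410,000 L.
Hardness to add: (220 − 192) = 28 mg/L as CaCO₃ × 2,410,000 L = 67,480 g as CaCO₃.
Moles of Ca²⁺ (1 mol Ca²⁺ ≡ 1 mol CaCO₃): 67,480 / 100.1 g/mol = 674.1 mol.
Mass of CaCl₂: 674.1 × 111 = 74,830 g.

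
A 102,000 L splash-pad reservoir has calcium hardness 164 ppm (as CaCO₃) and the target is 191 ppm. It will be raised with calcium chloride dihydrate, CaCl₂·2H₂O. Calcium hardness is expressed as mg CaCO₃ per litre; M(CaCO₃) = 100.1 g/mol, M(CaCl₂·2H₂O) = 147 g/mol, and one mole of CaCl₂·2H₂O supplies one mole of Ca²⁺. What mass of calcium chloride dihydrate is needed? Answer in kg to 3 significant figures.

Hardness to add: (191 − 164) = 27 mg/L as CaCO₃ × 102,000 L = 2754 g as CaCO₃.
Moles of Ca²⁺ (1 mol Ca²⁺ ≡ 1 mol CaCO₃): 2754 / 100.1 g/mol = 27.51 mol.
Mass of CaCl₂·2H₂O: 27.51 × 147 = 4044 g.

4.04 kg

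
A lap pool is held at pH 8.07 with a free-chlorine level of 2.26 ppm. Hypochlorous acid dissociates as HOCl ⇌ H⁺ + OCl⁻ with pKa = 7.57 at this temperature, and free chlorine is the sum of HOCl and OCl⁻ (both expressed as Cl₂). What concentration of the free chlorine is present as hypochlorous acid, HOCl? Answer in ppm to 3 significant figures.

0.543 ppm

[OCl⁻]/[HOCl] = 10^(pH − pKa) = 10^(8.07 − 7.57) = 10^0.50 = 3.162.
Fraction as HOCl = 1 / (1 + 3.162) = 0.2403.
HOCl = 0.2403 × 2.26 ppm = 0.543 ppm.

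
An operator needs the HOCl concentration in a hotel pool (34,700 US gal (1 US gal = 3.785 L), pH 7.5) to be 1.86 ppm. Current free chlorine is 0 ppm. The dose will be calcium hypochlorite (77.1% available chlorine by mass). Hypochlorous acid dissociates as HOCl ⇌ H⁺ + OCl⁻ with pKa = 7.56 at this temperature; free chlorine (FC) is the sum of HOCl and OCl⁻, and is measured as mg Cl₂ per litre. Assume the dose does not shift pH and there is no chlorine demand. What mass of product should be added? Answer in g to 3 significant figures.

593 g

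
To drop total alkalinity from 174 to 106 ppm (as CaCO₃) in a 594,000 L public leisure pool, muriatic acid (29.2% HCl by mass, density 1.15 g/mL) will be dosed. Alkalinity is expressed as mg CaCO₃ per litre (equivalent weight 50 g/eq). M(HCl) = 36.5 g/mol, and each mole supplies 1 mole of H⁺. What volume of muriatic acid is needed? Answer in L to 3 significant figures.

Alkalinity to neutralize: (174 − 106) = 68 mg/L as CaCO₃ × 594,000 L = 40,390 g as CaCO₃.
Equivalents of H⁺ required: 40,390 ÷ 50 g/eq = 807.8 eq = 807.8 mol HCl.
Mass of HCl: 807.8 × 36.5 = 29,490 g.
Mass of 29.2% solution: 29,490 / 0.292 = 101,000 g.
Volume: 101,000 g ÷ 1.15 g/mL = 87,810 mL.

87.8 L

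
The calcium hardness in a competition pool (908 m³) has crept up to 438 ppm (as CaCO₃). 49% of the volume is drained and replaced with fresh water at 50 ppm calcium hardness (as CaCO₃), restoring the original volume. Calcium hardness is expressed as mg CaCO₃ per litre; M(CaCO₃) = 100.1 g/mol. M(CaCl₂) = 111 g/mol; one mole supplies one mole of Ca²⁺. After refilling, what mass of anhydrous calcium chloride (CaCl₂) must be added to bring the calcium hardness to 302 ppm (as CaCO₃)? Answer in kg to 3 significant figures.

54.5 kg

Volume: 908 m³ = 908,000 L.
After draining 49% and refilling: 438 × 0.51 + 50 × 0.49 = 247.88 ppm.
Deficit to target: 302 − 247.88 = 54.12 mg/L.
As CaCO₃: 54.12 mg/L × 908,000 L = 49,140 g; ÷ 100.1 = 490.9 mol Ca²⁺.
Mass: 490.9 × 111 = 54,490 g.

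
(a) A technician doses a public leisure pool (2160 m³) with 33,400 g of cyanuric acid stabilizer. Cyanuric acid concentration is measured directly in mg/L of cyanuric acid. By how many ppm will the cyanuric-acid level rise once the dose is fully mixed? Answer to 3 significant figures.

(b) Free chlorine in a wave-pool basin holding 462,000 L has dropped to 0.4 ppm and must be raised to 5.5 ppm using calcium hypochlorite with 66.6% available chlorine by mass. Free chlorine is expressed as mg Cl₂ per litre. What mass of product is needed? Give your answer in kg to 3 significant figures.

(a) Volume: 2160 m³ = 2,160,000 L.
(a) Rise: 33,400 g / 2,160,000 L × 1000 = 15.46 mg/L.

(b) Chlorine deficit: 5.5 − 0.4 = 5.1 ppm = 5.1 mg/L as Cl₂.
(b) Cl₂ equivalent needed: 5.1 mg/L × 462,000 L = 2,356,000 mg = 2356 g.
(b) Product at 66.6% available chlorine: 2356 / 0.666 = 3538 g.

(a) 15.5 ppm; (b) 3.54 kg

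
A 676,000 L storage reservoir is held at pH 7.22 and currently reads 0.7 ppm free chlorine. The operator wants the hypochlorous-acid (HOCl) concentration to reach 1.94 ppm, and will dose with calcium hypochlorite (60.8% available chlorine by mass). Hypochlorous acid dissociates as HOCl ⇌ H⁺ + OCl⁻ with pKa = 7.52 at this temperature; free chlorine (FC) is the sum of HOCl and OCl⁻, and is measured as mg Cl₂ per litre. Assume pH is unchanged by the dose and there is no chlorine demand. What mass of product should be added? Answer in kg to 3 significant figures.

[OCl⁻]/[HOCl] = 10^(pH − pKa) = 10^(7.22 − 7.52) = 0.5012; fraction as HOCl = 1/(1 + 0.5012) = 0.6661.
Free chlorine required for 1.94 ppm HOCl: 1.94 / 0.6661 = 2.912 ppm.
FC to add: 2.912 − 0.7 = 2.212 mg/L as Cl₂.
Cl₂ equivalent: 2.212 mg/L × 676,000 L = 1496 g.
Product at 60.8% available Cl: 1496 / 0.608 = 2460 g.

2.46 kg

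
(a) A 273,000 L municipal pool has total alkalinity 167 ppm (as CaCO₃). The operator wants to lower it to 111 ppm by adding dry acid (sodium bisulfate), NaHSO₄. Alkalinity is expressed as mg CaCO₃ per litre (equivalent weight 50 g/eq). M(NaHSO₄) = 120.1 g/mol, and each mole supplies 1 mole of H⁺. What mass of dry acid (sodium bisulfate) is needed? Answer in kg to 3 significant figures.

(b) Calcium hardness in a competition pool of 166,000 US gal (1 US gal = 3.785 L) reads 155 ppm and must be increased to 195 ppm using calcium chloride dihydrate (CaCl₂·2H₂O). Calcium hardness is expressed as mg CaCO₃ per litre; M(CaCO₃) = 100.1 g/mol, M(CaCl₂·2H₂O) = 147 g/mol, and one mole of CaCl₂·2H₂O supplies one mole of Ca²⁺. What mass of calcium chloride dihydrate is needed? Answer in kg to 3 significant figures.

(a) 36.7 kg; (b) 36.9 kg

(a) Alkalinity to neutralize: (167 − 111) = 56 mg/L as CaCO₃ × 273,000 L = 15,290 g as CaCO₃.
(a) Equivalents of H⁺ required: 15,290 ÷ 50 g/eq = 305.8 eq = 305.8 mol NaHSO₄.
(a) Mass of NaHSO₄: 305.8 × 120.1 = 36,720 g.

(b) Volume: 166,000 US gal × 3.785 L/gal = 628,310 L.
(b) Hardness to add: (195 − 155) = 40 mg/L as CaCO₃ × 628,310 L = 25,130 g as CaCO₃.
(b) Moles of Ca²⁺ (1 mol Ca²⁺ ≡ 1 mol CaCO₃): 25,130 / 100.1 g/mol = 251.1 mol.
(b) Mass of CaCl₂·2H₂O: 251.1 × 147 = 36,910 g.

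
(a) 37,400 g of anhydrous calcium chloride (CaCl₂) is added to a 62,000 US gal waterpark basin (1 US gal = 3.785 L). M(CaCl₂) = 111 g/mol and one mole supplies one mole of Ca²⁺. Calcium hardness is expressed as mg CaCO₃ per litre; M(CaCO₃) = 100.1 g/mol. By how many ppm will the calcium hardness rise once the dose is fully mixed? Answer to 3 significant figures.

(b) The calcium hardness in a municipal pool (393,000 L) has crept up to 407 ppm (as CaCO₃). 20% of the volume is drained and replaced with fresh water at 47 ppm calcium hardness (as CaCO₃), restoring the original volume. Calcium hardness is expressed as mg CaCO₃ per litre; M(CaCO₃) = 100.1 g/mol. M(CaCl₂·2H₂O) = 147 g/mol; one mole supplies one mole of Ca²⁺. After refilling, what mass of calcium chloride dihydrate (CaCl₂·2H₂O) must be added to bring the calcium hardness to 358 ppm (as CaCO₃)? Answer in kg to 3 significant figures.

(a) Volume: 62,000 US gal × 3.785 L/gal = 234,670 L.
(a) Moles of Ca²⁺: 37,400 g ÷ 111 g/mol = 336.9 mol.
(a) As CaCO₃: 336.9 mol × 100.1 g/mol = 33,730 g.
(a) Rise: 33,730 g / 234,670 L × 1000 = 143.7 mg/L.

(b) After draining 20% and refilling: 407 × 0.80 + 47 × 0.20 = 335 ppm.
(b) Deficit to target: 358 − 335 = 23 mg/L.
(b) As CaCO₃: 23 mg/L × 393,000 L = 9039 g; ÷ 100.1 = 90.3 mol Ca²⁺.
(b) Mass: 90.3 × 147 = 13,270 g.

(a) 144 ppm; (b) 13.3 kg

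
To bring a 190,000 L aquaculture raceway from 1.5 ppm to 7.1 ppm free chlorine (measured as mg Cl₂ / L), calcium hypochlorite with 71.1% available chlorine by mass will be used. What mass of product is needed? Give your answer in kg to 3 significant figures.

Chlorine deficit: 7.1 − 1.5 = 5.6 ppm = 5.6 mg/L as Cl₂.
Cl₂ equivalent needed: 5.6 mg/L × 190,000 L = 1,064,000 mg = 1064 g.
Product at 71.1% available chlorine: 1064 / 0.711 = 1496 g.

1.50 kg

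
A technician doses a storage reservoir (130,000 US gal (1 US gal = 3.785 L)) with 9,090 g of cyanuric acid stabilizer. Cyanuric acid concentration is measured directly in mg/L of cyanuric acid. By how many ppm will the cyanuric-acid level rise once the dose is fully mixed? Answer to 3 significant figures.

Volume: 130,000 US gal × 3.785 L/gal = 492,050 L.
Rise: 9,090 g / 492,050 L × 1000 = 18.47 mg/L.

18.5 ppm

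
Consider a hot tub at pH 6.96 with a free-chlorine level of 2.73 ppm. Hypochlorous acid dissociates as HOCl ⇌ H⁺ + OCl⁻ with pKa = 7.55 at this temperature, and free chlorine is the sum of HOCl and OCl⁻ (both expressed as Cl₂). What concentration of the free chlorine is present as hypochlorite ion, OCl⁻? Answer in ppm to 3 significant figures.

[OCl⁻]/[HOCl] = 10^(pH − pKa) = 10^(6.96 − 7.55) = 10^-0.59 = 0.257.
Fraction as HOCl = 1 / (1 + 0.257) = 0.7955.
OCl⁻ = (1 − 0.7955) × 2.73 ppm = 0.5582 ppm.

0.558 ppm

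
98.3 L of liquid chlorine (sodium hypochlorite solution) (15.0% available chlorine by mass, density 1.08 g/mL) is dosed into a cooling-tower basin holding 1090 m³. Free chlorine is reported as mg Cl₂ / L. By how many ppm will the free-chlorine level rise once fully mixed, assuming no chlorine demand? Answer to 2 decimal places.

14.61 ppm

Volume: 1090 m³ = 1,090,000 L.
Mass of solution: 98.3 L × 1000 mL/L × 1.08 g/mL = 106,200 g.
Available chlorine delivered: 106,200 g × 0.15 = 15,920 g as Cl₂.
Concentration rise: 15,920 g / 1,090,000 L = 14.61 mg/L = 14.61 ppm.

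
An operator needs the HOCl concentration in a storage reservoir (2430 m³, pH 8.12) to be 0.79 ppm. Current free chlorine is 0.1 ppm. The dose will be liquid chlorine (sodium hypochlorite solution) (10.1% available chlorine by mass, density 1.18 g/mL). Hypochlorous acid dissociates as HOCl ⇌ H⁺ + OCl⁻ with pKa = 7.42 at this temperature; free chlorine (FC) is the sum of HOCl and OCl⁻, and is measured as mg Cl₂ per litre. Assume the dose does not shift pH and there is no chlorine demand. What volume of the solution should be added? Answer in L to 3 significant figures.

94.8 L

Volume: 2430 m³ = 2,430,000 L.
[OCl⁻]/[HOCl] = 10^(pH − pKa) = 10^(8.12 − 7.42) = 5.012; fraction as HOCl = 1/(1 + 5.012) = 0.1663.
Free chlorine required for 0.79 ppm HOCl: 0.79 / 0.1663 = 4.749 ppm.
FC to add: 4.749 − 0.1 = 4.649 mg/L as Cl₂.
Cl₂ equivalent: 4.649 mg/L × 2,430,000 L = 11,300 g.
Product at 10.1% available Cl: 11,300 / 0.101 = 111,900 g.
Volume: 111,900 g ÷ 1.18 g/mL = 94,800 mL.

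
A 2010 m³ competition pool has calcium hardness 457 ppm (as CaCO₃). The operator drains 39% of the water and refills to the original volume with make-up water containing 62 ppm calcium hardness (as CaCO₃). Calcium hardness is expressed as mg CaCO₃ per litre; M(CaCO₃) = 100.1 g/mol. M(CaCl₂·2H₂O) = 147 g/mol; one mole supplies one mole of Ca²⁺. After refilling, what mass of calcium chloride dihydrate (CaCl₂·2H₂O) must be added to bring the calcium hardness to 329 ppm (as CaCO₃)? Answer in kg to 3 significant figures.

Volume: 2010 m³ = 2,010,000 L.
After draining 39% and refilling: 457 × 0.61 + 62 × 0.39 = 302.95 ppm.
Deficit to target: 329 − 302.95 = 26.05 mg/L.
As CaCO₃: 26.05 mg/L × 2,010,000 L = 52,360 g; ÷ 100.1 = 523.1 mol Ca²⁺.
Mass: 523.1 × 147 = 76,890 g.

76.9 kg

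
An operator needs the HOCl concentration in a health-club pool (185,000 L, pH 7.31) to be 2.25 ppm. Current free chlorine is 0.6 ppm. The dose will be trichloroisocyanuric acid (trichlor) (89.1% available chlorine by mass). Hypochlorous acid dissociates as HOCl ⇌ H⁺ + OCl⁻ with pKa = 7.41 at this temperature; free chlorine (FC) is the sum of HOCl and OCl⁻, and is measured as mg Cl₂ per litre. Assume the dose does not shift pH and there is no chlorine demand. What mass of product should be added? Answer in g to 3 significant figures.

714 g

[OCl⁻]/[HOCl] = 10^(pH − pKa) = 10^(7.31 − 7.41) = 0.7943; fraction as HOCl = 1/(1 + 0.7943) = 0.5573.
Free chlorine required for 2.25 ppm HOCl: 2.25 / 0.5573 = 4.037 ppm.
FC to add: 4.037 − 0.6 = 3.437 mg/L as Cl₂.
Cl₂ equivalent: 3.437 mg/L × 185,000 L = 635.9 g.
Product at 89.1% available Cl: 635.9 / 0.891 = 713.7 g.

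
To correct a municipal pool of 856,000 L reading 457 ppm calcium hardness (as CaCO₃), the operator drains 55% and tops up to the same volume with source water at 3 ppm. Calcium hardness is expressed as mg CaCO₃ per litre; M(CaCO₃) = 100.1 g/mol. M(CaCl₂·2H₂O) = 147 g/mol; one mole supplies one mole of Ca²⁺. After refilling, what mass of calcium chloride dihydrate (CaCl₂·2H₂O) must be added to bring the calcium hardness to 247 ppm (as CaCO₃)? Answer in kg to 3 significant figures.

49.9 kg

After draining 55% and refilling: 457 × 0.45 + 3 × 0.55 = 207.3 ppm.
Deficit to target: 247 − 207.3 = 39.7 mg/L.
As CaCO₃: 39.7 mg/L × 856,000 L = 33,980 g; ÷ 100.1 = 339.5 mol Ca²⁺.
Mass: 339.5 × 147 = 49,910 g.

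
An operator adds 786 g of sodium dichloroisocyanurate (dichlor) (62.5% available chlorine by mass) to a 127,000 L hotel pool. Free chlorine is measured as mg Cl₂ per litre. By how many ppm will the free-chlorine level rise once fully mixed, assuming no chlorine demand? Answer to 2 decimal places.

3.87 ppm

Available chlorine delivered: 786 g × 0.625 = 491.2 g as Cl₂.
Concentration rise: 491.2 g / 127,000 L = 3.868 mg/L = 3.87 ppm.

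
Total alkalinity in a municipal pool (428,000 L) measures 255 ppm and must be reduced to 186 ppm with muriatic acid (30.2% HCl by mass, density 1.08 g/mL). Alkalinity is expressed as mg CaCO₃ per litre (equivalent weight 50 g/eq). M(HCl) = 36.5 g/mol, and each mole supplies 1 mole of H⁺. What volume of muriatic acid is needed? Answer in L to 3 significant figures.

66.1 L

Alkalinity to neutralize: (255 − 186) = 69 mg/L as CaCO₃ × 428,000 L = 29,530 g as CaCO₃.
Equivalents of H⁺ required: 29,530 ÷ 50 g/eq = 590.6 eq = 590.6 mol HCl.
Mass of HCl: 590.6 × 36.5 = 21,560 g.
Mass of 30.2% solution: 21,560 / 0.302 = 71,390 g.
Volume: 71,390 g ÷ 1.08 g/mL = 66,100 mL.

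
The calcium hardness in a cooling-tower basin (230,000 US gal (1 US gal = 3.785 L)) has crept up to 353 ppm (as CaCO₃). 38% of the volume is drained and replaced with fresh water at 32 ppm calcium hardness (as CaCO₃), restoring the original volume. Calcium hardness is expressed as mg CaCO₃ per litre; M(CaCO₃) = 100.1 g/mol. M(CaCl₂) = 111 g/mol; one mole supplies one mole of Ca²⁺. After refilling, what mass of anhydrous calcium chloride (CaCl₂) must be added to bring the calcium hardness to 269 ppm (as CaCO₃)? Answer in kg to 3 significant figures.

36.7 kg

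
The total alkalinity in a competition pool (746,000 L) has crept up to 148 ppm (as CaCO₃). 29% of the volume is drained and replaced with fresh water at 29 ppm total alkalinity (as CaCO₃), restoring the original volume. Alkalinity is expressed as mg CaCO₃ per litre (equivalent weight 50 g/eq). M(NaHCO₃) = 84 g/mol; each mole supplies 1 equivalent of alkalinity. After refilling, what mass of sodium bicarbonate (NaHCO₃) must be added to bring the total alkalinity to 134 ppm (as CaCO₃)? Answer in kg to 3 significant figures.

After draining 29% and refilling: 148 × 0.71 + 29 × 0.29 = 113.49 ppm.
Deficit to target: 134 − 113.49 = 20.51 mg/L.
As CaCO₃: 20.51 mg/L × 746,000 L = 15,300 g; ÷ 50 g/eq ÷ 1 = 306 mol NaHCO₃.
Mass: 306 × 84 = 25,700 g.

25.7 kg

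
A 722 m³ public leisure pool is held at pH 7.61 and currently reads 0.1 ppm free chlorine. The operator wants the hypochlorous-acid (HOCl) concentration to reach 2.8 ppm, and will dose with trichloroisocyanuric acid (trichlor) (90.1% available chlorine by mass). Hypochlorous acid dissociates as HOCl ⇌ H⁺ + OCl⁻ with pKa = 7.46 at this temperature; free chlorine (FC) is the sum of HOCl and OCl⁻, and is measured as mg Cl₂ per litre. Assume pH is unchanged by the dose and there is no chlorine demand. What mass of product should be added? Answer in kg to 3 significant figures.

5.33 kg

Volume: 722 m³ = 722,000 L.
[OCl⁻]/[HOCl] = 10^(pH − pKa) = 10^(7.61 − 7.46) = 1.413; fraction as HOCl = 1/(1 + 1.413) = 0.4145.
Free chlorine required for 2.8 ppm HOCl: 2.8 / 0.4145 = 6.755 ppm.
FC to add: 6.755 − 0.1 = 6.655 mg/L as Cl₂.
Cl₂ equivalent: 6.655 mg/L × 722,000 L = 4805 g.
Product at 90.1% available Cl: 4805 / 0.901 = 5333 g.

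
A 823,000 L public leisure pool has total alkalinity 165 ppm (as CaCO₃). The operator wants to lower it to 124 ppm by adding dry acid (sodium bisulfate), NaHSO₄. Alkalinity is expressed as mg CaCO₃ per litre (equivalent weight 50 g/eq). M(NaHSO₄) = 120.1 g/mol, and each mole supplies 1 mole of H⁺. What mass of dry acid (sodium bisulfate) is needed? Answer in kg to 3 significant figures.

81.1 kg

Alkalinity to neutralize: (165 − 124) = 41 mg/L as CaCO₃ × 823,000 L = 33,740 g as CaCO₃.
Equivalents of H⁺ required: 33,740 ÷ 50 g/eq = 674.9 eq = 674.9 mol NaHSO₄.
Mass of NaHSO₄: 674.9 × 120.1 = 81,050 g.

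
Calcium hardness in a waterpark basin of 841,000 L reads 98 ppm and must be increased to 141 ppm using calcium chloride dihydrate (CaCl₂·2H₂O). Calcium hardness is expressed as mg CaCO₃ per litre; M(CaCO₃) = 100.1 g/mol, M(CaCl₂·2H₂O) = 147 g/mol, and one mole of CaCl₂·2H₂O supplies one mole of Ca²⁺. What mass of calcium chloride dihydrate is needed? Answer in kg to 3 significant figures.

Hardness to add: (141 − 98) = 43 mg/L as CaCO₃ × 841,000 L = 36,160 g as CaCO₃.
Moles of Ca²⁺ (1 mol Ca²⁺ ≡ 1 mol CaCO₃): 36,160 / 100.1 g/mol = 361.3 mol.
Mass of CaCl₂·2H₂O: 361.3 × 147 = 53,110 g.

53.1 kg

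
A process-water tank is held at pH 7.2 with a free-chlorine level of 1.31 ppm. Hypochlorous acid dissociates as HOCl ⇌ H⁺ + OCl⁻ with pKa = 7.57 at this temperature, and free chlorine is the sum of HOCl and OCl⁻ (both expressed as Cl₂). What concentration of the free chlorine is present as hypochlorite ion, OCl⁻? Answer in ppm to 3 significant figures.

0.392 ppm

[OCl⁻]/[HOCl] = 10^(pH − pKa) = 10^(7.2 − 7.57) = 10^-0.37 = 0.4266.
Fraction as HOCl = 1 / (1 + 0.4266) = 0.701.
OCl⁻ = (1 − 0.701) × 1.31 ppm = 0.3917 ppm.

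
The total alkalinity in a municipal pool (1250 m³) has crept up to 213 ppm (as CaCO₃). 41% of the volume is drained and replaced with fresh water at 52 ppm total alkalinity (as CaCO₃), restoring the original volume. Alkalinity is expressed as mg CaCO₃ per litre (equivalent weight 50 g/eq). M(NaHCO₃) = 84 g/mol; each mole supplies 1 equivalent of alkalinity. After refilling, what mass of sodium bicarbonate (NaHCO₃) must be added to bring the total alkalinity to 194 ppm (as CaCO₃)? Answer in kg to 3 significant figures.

Volume: 1250 m³ = 1,250,000 L.
After draining 41% and refilling: 213 × 0.59 + 52 × 0.41 = 146.99 ppm.
Deficit to target: 194 − 146.99 = 47.01 mg/L.
As CaCO₃: 47.01 mg/L × 1,250,000 L = 58,760 g; ÷ 50 g/eq ÷ 1 = 1175 mol NaHCO₃.
Mass: 1175 × 84 = 98,720 g.

98.7 kg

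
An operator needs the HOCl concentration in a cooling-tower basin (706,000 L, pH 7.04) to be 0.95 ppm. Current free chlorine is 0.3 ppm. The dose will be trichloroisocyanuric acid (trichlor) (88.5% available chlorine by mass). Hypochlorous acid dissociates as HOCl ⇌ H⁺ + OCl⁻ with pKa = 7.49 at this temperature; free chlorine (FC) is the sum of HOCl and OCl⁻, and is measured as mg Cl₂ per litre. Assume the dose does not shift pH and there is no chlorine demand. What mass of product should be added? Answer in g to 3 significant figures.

[OCl⁻]/[HOCl] = 10^(pH − pKa) = 10^(7.04 − 7.49) = 0.3548; fraction as HOCl = 1/(1 + 0.3548) = 0.7381.
Free chlorine required for 0.95 ppm HOCl: 0.95 / 0.7381 = 1.287 ppm.
FC to add: 1.287 − 0.3 = 0.9871 mg/L as Cl₂.
Cl₂ equivalent: 0.9871 mg/L × 706,000 L = 696.9 g.
Product at 88.5% available Cl: 696.9 / 0.885 = 787.4 g.

787 g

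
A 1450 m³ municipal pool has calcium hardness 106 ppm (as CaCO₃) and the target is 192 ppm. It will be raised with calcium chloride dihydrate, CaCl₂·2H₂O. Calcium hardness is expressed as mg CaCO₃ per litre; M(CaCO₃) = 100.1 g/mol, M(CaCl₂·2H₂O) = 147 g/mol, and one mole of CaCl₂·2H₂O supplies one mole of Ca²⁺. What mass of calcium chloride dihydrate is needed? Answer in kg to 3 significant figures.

183 kg

Volume: 1450 m³ = 1,450,000 L.
Hardness to add: (192 − 106) = 86 mg/L as CaCO₃ × 1,450,000 L = 124,700 g as CaCO₃.
Moles of Ca²⁺ (1 mol Ca²⁺ ≡ 1 mol CaCO₃): 124,700 / 100.1 g/mol = 1246 mol.
Mass of CaCl₂·2H₂O: 1246 × 147 = 183,100 g.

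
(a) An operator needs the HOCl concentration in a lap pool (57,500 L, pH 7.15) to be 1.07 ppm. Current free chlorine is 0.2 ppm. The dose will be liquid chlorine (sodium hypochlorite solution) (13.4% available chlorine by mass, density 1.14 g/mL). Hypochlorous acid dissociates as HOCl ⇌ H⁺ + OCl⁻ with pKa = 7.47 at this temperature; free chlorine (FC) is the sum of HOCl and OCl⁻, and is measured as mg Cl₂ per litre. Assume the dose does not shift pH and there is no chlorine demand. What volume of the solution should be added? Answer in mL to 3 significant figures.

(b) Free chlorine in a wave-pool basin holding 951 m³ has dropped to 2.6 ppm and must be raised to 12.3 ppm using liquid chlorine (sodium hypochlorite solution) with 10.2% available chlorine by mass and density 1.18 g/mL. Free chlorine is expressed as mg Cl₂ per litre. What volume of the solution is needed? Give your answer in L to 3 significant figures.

(a) [OCl⁻]/[HOCl] = 10^(pH − pKa) = 10^(7.15 − 7.47) = 0.4786; fraction as HOCl = 1/(1 + 0.4786) = 0.6763.
(a) Free chlorine required for 1.07 ppm HOCl: 1.07 / 0.6763 = 1.582 ppm.
(a) FC to add: 1.582 − 0.2 = 1.382 mg/L as Cl₂.
(a) Cl₂ equivalent: 1.382 mg/L × 57,500 L = 79.47 g.
(a) Product at 13.4% available Cl: 79.47 / 0.134 = 593.1 g.
(a) Volume: 593.1 g ÷ 1.14 g/mL = 520.2 mL.

(b) Volume: 951 m³ = 951,000 L.
(b) Chlorine deficit: 12.3 − 2.6 = 9.7 ppm = 9.7 mg/L as Cl₂.
(b) Cl₂ equivalent needed: 9.7 mg/L × 951,000 L = 9,225,000 mg = 9225 g.
(b) Product at 10.2% available chlorine: 9225 / 0.102 = 90,440 g.
(b) Volume at density 1.18 g/mL: 90,440 g ÷ 1.18 g/mL = 76,640 mL.

(a) 520 mL; (b) 76.6 L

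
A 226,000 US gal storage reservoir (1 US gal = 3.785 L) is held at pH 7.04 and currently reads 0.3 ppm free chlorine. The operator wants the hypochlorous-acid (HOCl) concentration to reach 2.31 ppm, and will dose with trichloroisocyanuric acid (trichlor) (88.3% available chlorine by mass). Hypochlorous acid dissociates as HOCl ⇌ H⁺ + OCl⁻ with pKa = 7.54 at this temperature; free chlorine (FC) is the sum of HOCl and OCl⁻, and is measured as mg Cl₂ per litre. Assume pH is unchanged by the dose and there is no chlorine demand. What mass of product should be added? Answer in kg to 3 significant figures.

2.65 kg

Volume: 226,000 US gal × 3.785 L/gal = 855,410 L.
[OCl⁻]/[HOCl] = 10^(pH − pKa) = 10^(7.04 − 7.54) = 0.3162; fraction as HOCl = 1/(1 + 0.3162) = 0.7597.
Free chlorine required for 2.31 ppm HOCl: 2.31 / 0.7597 = 3.04 ppm.
FC to add: 3.04 − 0.3 = 2.74 mg/L as Cl₂.
Cl₂ equivalent: 2.74 mg/L × 855,410 L = 2344 g.
Product at 88.3% available Cl: 2344 / 0.883 = 2655 g.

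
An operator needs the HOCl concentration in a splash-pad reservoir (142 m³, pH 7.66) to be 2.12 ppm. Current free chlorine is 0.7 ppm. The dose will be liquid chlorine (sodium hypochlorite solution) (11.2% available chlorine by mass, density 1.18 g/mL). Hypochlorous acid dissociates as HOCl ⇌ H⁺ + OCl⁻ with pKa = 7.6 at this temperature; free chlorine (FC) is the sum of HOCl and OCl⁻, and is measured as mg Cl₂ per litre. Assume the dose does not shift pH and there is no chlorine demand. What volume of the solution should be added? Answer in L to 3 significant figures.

Volume: 142 m³ = 142,000 L.
[OCl⁻]/[HOCl] = 10^(pH − pKa) = 10^(7.66 − 7.6) = 1.148; fraction as HOCl = 1/(1 + 1.148) = 0.4655.
Free chlorine required for 2.12 ppm HOCl: 2.12 / 0.4655 = 4.554 ppm.
FC to add: 4.554 − 0.7 = 3.854 mg/L as Cl₂.
Cl₂ equivalent: 3.854 mg/L × 142,000 L = 547.3 g.
Product at 11.2% available Cl: 547.3 / 0.112 = 4886 g.
Volume: 4886 g ÷ 1.18 g/mL = 4141 mL.

4.14 L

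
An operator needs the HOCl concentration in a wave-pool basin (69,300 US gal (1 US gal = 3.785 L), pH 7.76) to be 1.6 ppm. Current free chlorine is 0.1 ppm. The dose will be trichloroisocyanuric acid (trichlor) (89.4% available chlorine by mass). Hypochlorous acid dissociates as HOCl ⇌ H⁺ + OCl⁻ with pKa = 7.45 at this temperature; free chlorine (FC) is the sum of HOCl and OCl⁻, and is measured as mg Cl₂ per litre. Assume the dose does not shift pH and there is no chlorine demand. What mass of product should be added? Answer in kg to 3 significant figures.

Volume: 69,300 US gal × 3.785 L/gal = 262,300 L.
[OCl⁻]/[HOCl] = 10^(pH − pKa) = 10^(7.76 − 7.45) = 2.042; fraction as HOCl = 1/(1 + 2.042) = 0.3288.
Free chlorine required for 1.6 ppm HOCl: 1.6 / 0.3288 = 4.867 ppm.
FC to add: 4.867 − 0.1 = 4.767 mg/L as Cl₂.
Cl₂ equivalent: 4.767 mg/L × 262,300 L = 1250 g.
Product at 89.4% available Cl: 1250 / 0.894 = 1399 g.

1.40 kg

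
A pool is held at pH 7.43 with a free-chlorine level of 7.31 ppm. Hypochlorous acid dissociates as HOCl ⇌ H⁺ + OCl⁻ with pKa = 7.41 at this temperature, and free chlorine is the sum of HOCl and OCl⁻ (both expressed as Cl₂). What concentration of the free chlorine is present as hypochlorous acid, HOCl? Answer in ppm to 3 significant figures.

[OCl⁻]/[HOCl] = 10^(pH − pKa) = 10^(7.43 − 7.41) = 10^0.02 = 1.047.
Fraction as HOCl = 1 / (1 + 1.047) = 0.4885.
HOCl = 0.4885 × 7.31 ppm = 3.571 ppm.

3.57 ppm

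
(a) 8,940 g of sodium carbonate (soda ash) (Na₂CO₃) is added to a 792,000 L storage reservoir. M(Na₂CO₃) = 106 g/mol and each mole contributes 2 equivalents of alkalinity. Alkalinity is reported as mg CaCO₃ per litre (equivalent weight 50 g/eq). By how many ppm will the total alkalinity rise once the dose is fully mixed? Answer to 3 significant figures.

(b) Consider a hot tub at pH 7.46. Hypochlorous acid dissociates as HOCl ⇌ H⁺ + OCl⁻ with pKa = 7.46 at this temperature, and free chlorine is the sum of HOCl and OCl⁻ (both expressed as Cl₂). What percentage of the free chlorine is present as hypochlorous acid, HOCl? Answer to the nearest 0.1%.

(a) 10.6 ppm; (b) 50.0%

(a) Moles of Na₂CO₃: 8,940 g ÷ 106 g/mol = 84.34 mol → 168.7 eq of alkalinity.
(a) As CaCO₃: 168.7 eq × 50 g/eq = 8434 g.
(a) Rise: 8434 g / 792,000 L × 1000 = 10.65 mg/L.

(b) [OCl⁻]/[HOCl] = 10^(pH − pKa) = 10^(7.46 − 7.46) = 10^0.00 = 1.
(b) Fraction as HOCl = 1 / (1 + 1) = 0.5.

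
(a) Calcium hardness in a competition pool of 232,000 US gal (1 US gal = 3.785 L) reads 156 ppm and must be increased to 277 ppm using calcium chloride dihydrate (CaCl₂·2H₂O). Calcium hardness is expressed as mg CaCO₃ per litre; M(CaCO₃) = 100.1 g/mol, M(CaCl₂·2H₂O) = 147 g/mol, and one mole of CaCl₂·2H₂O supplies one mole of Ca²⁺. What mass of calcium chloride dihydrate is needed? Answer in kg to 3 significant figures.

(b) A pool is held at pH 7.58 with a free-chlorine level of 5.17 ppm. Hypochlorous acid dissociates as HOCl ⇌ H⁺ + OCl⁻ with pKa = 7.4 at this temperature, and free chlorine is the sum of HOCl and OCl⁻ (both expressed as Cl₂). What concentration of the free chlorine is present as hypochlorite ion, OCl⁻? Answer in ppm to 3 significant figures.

(a) 156 kg; (b) 3.11 ppm

(a) Volume: 232,000 US gal × 3.785 L/gal = 878,120 L.
(a) Hardness to add: (277 − 156) = 121 mg/L as CaCO₃ × 878,120 L = 106,300 g as CaCO₃.
(a) Moles of Ca²⁺ (1 mol Ca²⁺ ≡ 1 mol CaCO₃): 106,300 / 100.1 g/mol = 1061 mol.
(a) Mass of CaCl₂·2H₂O: 1061 × 147 = 156,000 g.

(b) [OCl⁻]/[HOCl] = 10^(pH − pKa) = 10^(7.58 − 7.4) = 10^0.18 = 1.514.
(b) Fraction as HOCl = 1 / (1 + 1.514) = 0.3978.
(b) OCl⁻ = (1 − 0.3978) × 5.17 ppm = 3.113 ppm.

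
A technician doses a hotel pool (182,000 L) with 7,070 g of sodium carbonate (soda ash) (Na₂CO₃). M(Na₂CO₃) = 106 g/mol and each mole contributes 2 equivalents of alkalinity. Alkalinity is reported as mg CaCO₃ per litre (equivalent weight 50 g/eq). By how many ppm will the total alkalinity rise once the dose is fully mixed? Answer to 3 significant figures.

36.6 ppm

Moles of Na₂CO₃: 7,070 g ÷ 106 g/mol = 66.7 mol → 133.4 eq of alkalinity.
As CaCO₃: 133.4 eq × 50 g/eq = 6670 g.
Rise: 6670 g / 182,000 L × 1000 = 36.65 mg/L.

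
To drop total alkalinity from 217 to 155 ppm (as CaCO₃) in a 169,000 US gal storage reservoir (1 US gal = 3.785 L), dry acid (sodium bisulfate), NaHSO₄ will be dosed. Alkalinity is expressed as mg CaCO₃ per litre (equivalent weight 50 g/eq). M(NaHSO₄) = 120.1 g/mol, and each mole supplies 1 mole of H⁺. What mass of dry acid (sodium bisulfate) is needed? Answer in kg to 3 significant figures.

Volume: 169,000 US gal × 3.785 L/gal = 639,665 L.
Alkalinity to neutralize: (217 − 155) = 62 mg/L as CaCO₃ × 639,665 L = 39,660 g as CaCO₃.
Equivalents of H⁺ required: 39,660 ÷ 50 g/eq = 793.2 eq = 793.2 mol NaHSO₄.
Mass of NaHSO₄: 793.2 × 120.1 = 95,260 g.

95.3 kg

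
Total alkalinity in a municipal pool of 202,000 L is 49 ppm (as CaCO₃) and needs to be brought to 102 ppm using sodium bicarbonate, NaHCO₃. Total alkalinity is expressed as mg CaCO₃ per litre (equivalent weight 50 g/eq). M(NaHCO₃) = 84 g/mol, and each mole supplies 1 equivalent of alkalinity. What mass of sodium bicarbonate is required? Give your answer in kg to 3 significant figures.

Alkalinity to add: (102 − 49) = 53 mg/L as CaCO₃ × 202,000 L = 10,710 g as CaCO₃.
Equivalents: 10,710 g ÷ 50 g/eq = 214.1 eq.
NaHCO₃ supplies 1 eq per mole → 214.1 mol.
Mass: 214.1 mol × 84 g/mol = 17,990 g.

18.0 kg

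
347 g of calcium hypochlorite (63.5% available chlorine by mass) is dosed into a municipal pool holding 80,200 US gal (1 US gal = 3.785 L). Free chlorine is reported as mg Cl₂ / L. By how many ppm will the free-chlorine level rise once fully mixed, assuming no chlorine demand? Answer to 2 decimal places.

0.73 ppm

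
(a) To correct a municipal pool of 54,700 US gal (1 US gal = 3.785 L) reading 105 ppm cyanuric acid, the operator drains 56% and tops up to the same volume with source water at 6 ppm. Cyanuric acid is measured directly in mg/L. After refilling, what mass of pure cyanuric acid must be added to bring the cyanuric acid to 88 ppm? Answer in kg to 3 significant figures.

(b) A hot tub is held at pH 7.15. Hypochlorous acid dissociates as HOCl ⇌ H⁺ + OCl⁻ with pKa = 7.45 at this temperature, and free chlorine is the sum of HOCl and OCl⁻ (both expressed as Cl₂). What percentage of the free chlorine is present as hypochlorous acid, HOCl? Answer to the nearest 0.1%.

(a) 7.96 kg; (b) 66.6%

(a) Volume: 54,700 US gal × 3.785 L/gal = 207,040 L.
(a) After draining 56% and refilling: 105 × 0.44 + 6 × 0.56 = 49.56 ppm.
(a) Deficit to target: 88 − 49.56 = 38.44 mg/L.
(a) Mass: 38.44 mg/L × 207,040 L = 7959 g cyanuric acid.

(b) [OCl⁻]/[HOCl] = 10^(pH − pKa) = 10^(7.15 − 7.45) = 10^-0.30 = 0.5012.
(b) Fraction as HOCl = 1 / (1 + 0.5012) = 0.6661.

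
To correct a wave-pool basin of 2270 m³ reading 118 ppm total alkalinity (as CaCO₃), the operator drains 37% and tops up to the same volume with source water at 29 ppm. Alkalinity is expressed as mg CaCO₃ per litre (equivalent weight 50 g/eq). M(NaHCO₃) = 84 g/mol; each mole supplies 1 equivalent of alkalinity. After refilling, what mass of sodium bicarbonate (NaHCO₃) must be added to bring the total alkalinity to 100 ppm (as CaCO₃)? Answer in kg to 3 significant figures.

Volume: 2270 m³ = 2,270,000 L.
After draining 37% and refilling: 118 × 0.63 + 29 × 0.37 = 85.07 ppm.
Deficit to target: 100 − 85.07 = 14.93 mg/L.
As CaCO₃: 14.93 mg/L × 2,270,000 L = 33,890 g; ÷ 50 g/eq ÷ 1 = 677.8 mol NaHCO₃.
Mass: 677.8 × 84 = 56,940 g.

56.9 kg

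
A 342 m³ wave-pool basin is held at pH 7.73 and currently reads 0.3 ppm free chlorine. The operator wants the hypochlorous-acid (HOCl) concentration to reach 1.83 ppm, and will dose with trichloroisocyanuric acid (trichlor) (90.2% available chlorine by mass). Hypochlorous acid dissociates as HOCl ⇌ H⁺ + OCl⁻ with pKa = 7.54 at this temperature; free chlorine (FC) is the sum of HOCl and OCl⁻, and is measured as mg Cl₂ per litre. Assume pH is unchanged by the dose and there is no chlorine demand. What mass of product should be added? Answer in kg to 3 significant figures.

Volume: 342 m³ = 342,000 L.
[OCl⁻]/[HOCl] = 10^(pH − pKa) = 10^(7.73 − 7.54) = 1.549; fraction as HOCl = 1/(1 + 1.549) = 0.3923.
Free chlorine required for 1.83 ppm HOCl: 1.83 / 0.3923 = 4.664 ppm.
FC to add: 4.664 − 0.3 = 4.364 mg/L as Cl₂.
Cl₂ equivalent: 4.364 mg/L × 342,000 L = 1493 g.
Product at 90.2% available Cl: 1493 / 0.902 = 1655 g.

1.65 kg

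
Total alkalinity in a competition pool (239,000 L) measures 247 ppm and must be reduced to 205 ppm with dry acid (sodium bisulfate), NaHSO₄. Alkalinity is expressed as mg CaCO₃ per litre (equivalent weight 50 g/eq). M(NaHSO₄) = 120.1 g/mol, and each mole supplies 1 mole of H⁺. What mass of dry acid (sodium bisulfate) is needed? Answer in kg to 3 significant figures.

24.1 kg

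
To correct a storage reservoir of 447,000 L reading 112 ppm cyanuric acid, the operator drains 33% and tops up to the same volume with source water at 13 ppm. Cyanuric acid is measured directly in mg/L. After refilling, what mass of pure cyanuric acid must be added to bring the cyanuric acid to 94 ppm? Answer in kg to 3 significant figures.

After draining 33% and refilling: 112 × 0.67 + 13 × 0.33 = 79.33 ppm.
Deficit to target: 94 − 79.33 = 14.67 mg/L.
Mass: 14.67 mg/L × 447,000 L = 6557 g cyanuric acid.

6.56 kg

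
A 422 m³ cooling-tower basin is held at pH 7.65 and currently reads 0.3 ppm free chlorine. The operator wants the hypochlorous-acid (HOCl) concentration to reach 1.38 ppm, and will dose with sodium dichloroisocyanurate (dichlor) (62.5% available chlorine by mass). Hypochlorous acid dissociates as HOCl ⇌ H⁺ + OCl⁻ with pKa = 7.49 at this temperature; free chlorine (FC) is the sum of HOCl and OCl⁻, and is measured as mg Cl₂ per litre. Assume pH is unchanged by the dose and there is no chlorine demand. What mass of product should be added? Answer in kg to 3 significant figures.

2.08 kg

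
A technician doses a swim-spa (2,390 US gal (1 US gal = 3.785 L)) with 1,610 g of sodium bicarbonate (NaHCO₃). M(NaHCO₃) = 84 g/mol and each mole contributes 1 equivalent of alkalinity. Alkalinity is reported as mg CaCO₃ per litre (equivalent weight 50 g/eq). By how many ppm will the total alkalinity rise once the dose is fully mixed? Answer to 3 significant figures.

106 ppm

Volume: 2,390 US gal × 3.785 L/gal = 9,046 L.
Moles of NaHCO₃: 1,610 g ÷ 84 g/mol = 19.17 mol → 19.17 eq of alkalinity.
As CaCO₃: 19.17 eq × 50 g/eq = 958.3 g.
Rise: 958.3 g / 9,046 L × 1000 = 105.9 mg/L.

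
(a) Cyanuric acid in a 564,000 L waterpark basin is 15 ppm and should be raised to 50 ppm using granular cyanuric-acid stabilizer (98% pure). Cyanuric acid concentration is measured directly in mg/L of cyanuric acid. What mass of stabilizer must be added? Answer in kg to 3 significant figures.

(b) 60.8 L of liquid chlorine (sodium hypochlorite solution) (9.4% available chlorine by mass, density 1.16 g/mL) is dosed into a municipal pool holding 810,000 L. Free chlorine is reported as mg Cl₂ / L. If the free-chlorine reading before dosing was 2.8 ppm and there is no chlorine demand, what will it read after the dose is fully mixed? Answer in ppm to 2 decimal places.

(a) CYA to add: (50 − 15) = 35 mg/L × 564,000 L = 19,740 g cyanuric acid.
(a) At 98% purity: 19,740 / 0.98 = 20,140 g product.

(b) Mass of solution: 60.8 L × 1000 mL/L × 1.16 g/mL = 70,530 g.
(b) Available chlorine delivered: 70,530 g × 0.094 = 6630 g as Cl₂.
(b) Concentration rise: 6630 g / 810,000 L = 8.185 mg/L = 8.18 ppm.
(b) Final FC: 2.8 + 8.18 = 10.98 ppm.

(a) 20.1 kg; (b) 10.98 ppm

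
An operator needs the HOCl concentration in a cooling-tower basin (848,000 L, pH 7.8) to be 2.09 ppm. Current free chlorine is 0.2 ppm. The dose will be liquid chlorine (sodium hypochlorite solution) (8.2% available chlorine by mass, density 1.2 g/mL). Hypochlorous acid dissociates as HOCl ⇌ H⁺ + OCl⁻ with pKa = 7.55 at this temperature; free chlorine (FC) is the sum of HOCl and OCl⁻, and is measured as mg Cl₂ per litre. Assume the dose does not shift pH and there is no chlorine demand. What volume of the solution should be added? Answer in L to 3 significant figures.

48.3 L

[OCl⁻]/[HOCl] = 10^(pH − pKa) = 10^(7.8 − 7.55) = 1.778; fraction as HOCl = 1/(1 + 1.778) = 0.3599.
Free chlorine required for 2.09 ppm HOCl: 2.09 / 0.3599 = 5.807 ppm.
FC to add: 5.807 − 0.2 = 5.607 mg/L as Cl₂.
Cl₂ equivalent: 5.607 mg/L × 848,000 L = 4754 g.
Product at 8.2% available Cl: 4754 / 0.082 = 57,980 g.
Volume: 57,980 g ÷ 1.2 g/mL = 48,320 mL.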